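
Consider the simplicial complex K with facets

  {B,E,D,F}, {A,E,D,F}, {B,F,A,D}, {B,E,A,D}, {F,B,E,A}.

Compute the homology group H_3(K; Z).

H_3 = Z.

We work with the vertex ordering A < B < D < E < F. The simplices of K, each written with vertices in increasing order, are:

  0-simplices (5): A, B, D, E, F
  1-simplices (10): AB, AD, AE, AF, BD, BE, BF, DE, DF, EF
  2-simplices (10): ABD, ABE, ABF, ADE, ADF, AEF, BDE, BDF, BEF, DEF
  3-simplices (5): ABDE, ABDF, ABEF, ADEF, BDEF

Hence C_0 ≅ Z^5, C_1 ≅ Z^10, C_2 ≅ Z^10, C_3 ≅ Z^5.

Boundary ∂_1: C_1 → C_0 sends each edge [p,q] (with p < q) to q − p. For instance
  ∂BD = D − B.
The resulting 5×10 matrix has rank 4, and its Smith normal form has invariant factors (1,1,1,1).

∂_2: C_2 → C_1 acts by ∂[p,q,r] = [q,r] − [p,r] + [p,q]. For instance
  ∂DEF = EF − DF + DE,
  ∂ADF = DF − AF + AD.
This gives a 10×10 integer matrix of rank 6; reducing to Smith normal form yields diagonal entries (1,1,1,1,1,1).

The boundary map ∂_3: C_3 → C_2 sends each 3-simplex σ to the alternating sum Σ_i (−1)^i (σ with its i-th vertex removed). For instance
  ∂ABEF = BEF − AEF + ABF − ABE,
  ∂ABDF = BDF − ADF + ABF − ABD.
As a 10×5 matrix over Z this has rank 4, with invariant factors (1,1,1,1).

Reading off H_k = ker ∂_k / im ∂_{k+1}:

  H_3: rank ker ∂_3 − rank ∂_4 = (5 − 4) − 0 = 1, and there is no ∂_4, so H_3 ≅ Z.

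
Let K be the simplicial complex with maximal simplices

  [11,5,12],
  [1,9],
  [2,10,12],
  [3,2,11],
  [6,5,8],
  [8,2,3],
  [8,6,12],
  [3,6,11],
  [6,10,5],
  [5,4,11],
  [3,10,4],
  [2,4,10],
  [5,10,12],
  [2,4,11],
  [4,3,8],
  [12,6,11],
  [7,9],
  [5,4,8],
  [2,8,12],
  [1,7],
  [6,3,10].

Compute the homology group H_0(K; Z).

H_0 = Z^2.

We work with the vertex ordering 1 < 2 < 3 < 4 < 5 < 6 < 7 < 8 < 9 < 10 < 11 < 12. The simplices of K, each written with vertices in increasing order, are:

  0-simplices (12): [1], [2], [3], [4], [5], [6], [7], [8], [9], [10], [11], [12]
  1-simplices (30): (30 of them)
  2-simplices (18): (18 of them)

giving chain groups C_0 ≅ Z^12, C_1 ≅ Z^30, C_2 ≅ Z^18.

∂_1: C_1 → C_0 sends each edge [p,q] (with p < q) to q − p. For instance
  ∂[3,6] = [6] − [3].
The resulting 12×30 matrix has rank 10, and its Smith normal form has invariant factors (1,1,1,1,1,1,1,1,1,1).

The boundary map ∂_2: C_2 → C_1 maps a triangle to the signed sum of its edges. For instance
  ∂[3,4,8] = [4,8] − [3,8] + [3,4],
  ∂[3,4,10] = [4,10] − [3,10] + [3,4].
The resulting 30×18 matrix has rank 18, and its Smith normal form has invariant factors (1,1,1,1,1,1,1,1,1,1,1,1,1,1,1,1,1,2).

Now H_k = ker ∂_k / im ∂_{k+1}, so:

  H_0: rank C_0 − rank ∂_1 = 12 − 10 = 2, and the invariant factors of ∂_1 are all 1, so H_0 = Z^2.

(K is a triangulation of the disjoint union of the Klein bottle and the circle S^1.)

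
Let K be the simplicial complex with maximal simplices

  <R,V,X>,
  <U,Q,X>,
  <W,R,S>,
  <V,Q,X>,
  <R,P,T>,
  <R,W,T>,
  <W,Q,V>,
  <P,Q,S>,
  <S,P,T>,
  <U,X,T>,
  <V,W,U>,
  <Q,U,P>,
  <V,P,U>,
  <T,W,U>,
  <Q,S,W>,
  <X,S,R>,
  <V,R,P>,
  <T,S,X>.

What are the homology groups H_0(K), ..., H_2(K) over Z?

Take the total order P < Q < R < S < T < U < V < W < X on the vertex set. Then K (dimension 2) consists of the simplices:

  0-simplices (9): P, Q, R, S, T, U, V, W, X
  1-simplices (27): PQ, PR, PS, PT, PU, PV, QS, QU, QV, QW, QX, RS, RT, RV, RW, RX, ST, SW, SX, TU, TW, TX, UV, UW, UX, VW, VX
  2-simplices (18): PQS, PQU, PRT, PRV, PST, PUV, QSW, QUX, QVW, QVX, RSW, RSX, RTW, RVX, STX, TUW, TUX, UVW

so the chain groups are C_0 ≅ Z^9, C_1 ≅ Z^27, C_2 ≅ Z^18.

∂_1: C_1 → C_0 maps an edge to its endpoints' difference, ∂[p,q] = q − p. For instance
  ∂SW = W − S.
The 9×27 boundary matrix has rank 8 and Smith normal form diag(1,1,1,1,1,1,1,1).

Boundary ∂_2: C_2 → C_1 acts by ∂[p,q,r] = [q,r] − [p,r] + [p,q]. For instance
  ∂TUW = UW − TW + TU,
  ∂PRT = RT − PT + PR.
The resulting 27×18 matrix has rank 18, and its Smith normal form has invariant factors (1,1,1,1,1,1,1,1,1,1,1,1,1,1,1,1,1,2).

Computing H_k = (kernel of ∂_k) / (image of ∂_{k+1}):

  H_0: rank C_0 − rank ∂_1 = 9 − 8 = 1, and the invariant factors of ∂_1 are all 1, so H_0 = Z.
  H_1: rank ker ∂_1 − rank ∂_2 = (27 − 8) − 18 = 1, and ∂_2 has invariant factor 2 > 1, so H_1 = Z ⊕ Z/2.
  H_2: rank ker ∂_2 − rank ∂_3 = (18 − 18) − 0 = 0, and there is no ∂_3, so H_2 = 0.

H_0 ≅ Z,  H_1 ≅ Z ⊕ Z/2,  H_2 = 0.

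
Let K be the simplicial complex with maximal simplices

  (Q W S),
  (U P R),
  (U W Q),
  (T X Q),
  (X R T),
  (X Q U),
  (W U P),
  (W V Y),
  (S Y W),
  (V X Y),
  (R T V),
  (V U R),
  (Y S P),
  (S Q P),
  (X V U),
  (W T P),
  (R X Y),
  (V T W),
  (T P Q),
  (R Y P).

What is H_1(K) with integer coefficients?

H_1 = Z ⊕ Z/2Z.

We work with the vertex ordering P < Q < R < S < T < U < V < W < X < Y. The simplices of K, each written with vertices in increasing order, are:

  0-simplices (10): P, Q, R, S, T, U, V, W, X, Y
  1-simplices (30): PQ, PR, PS, PT, PU, PW, PY, QS, QT, QU, QW, QX, RT, RU, RV, RX, RY, SW, SY, TV, TW, TX, UV, UW, UX, VW, VX, VY, WY, XY
  2-simplices (20): PQS, PQT, PRU, PRY, PSY, PTW, PUW, QSW, QTX, QUW, QUX, RTV, RTX, RUV, RXY, SWY, TVW, UVX, VWY, VXY

Hence C_0 ≅ Z^10, C_1 ≅ Z^30, C_2 ≅ Z^20.

∂_1: C_1 → C_0 sends each edge [p,q] (with p < q) to q − p. For instance
  ∂UW = W − U.
As a 10×30 matrix over Z this has rank 9, with invariant factors (1,1,1,1,1,1,1,1,1).

∂_2: C_2 → C_1 sends each 2-simplex [p,q,r] to [q,r] − [p,r] + [p,q]. For instance
  ∂PUW = UW − PW + PU,
  ∂PRY = RY − PY + PR.
The resulting 30×20 matrix has rank 20, and its Smith normal form has invariant factors (1,1,1,1,1,1,1,1,1,1,1,1,1,1,1,1,1,1,1,2).

From H_k ≅ ker(∂_k) / im(∂_{k+1}) we obtain:

  H_1: rank ker ∂_1 − rank ∂_2 = (30 − 9) − 20 = 1, and ∂_2 has invariant factor 2 > 1, so H_1 = Z ⊕ Z/2Z.

(K is a triangulation of the Klein bottle.)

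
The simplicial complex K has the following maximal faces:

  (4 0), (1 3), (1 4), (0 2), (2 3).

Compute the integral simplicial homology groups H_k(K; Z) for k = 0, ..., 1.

K has 5 vertices, 5 edges.
rank ∂_0 = 0, rank ∂_1 = 4 ⇒ b_0 = 5 − 0 − 4 = 1; all invariant factors of ∂_1 are 1 so no torsion. So H_0 = Z.
rank ∂_1 = 4, rank ∂_2 = 0 ⇒ b_1 = 5 − 4 − 0 = 1. So H_1 = Z.

H_0 ≅ Z,  H_1 ≅ Z.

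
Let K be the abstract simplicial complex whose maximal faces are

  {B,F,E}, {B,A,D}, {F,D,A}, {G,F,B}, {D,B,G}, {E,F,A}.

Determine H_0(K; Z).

Take the total order A < B < D < E < F < G on the vertex set. Then K (dimension 2) consists of the simplices:

  0-simplices (6): A, B, D, E, F, G
  1-simplices (12): AB, AD, AE, AF, BD, BE, BF, BG, DF, DG, EF, FG
  2-simplices (6): ABD, ADF, AEF, BDG, BEF, BFG

giving chain groups C_0 ≅ Z^6, C_1 ≅ Z^12, C_2 ≅ Z^6.

∂_1: C_1 → C_0 maps an edge to its endpoints' difference, ∂[p,q] = q − p. For instance
  ∂BG = G − B.
As a 6×12 matrix over Z this has rank 5, with invariant factors (1,1,1,1,1).

∂_2: C_2 → C_1 sends each 2-simplex [p,q,r] to [q,r] − [p,r] + [p,q]. For instance
  ∂AEF = EF − AF + AE,
  ∂ABD = BD − AD + AB.
The 12×6 boundary matrix has rank 6 and Smith normal form diag(1,1,1,1,1,1).

Computing H_k = (kernel of ∂_k) / (image of ∂_{k+1}):

  H_0: rank C_0 − rank ∂_1 = 6 − 5 = 1, and the invariant factors of ∂_1 are all 1, so H_0 ≅ Z.

(K is a triangulation of the cylinder S^1 x I.)

H_0 = Z.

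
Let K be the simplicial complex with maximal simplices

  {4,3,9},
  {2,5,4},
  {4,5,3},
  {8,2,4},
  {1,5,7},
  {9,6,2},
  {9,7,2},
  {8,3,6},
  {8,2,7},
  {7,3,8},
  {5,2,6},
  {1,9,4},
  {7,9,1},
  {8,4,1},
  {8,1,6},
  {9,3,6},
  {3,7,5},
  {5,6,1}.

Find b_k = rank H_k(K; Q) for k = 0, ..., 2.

Order the vertices as 1 < 2 < 3 < 4 < 5 < 6 < 7 < 8 < 9. Listing each simplex with vertices in this order, K has dimension 2 with simplices:

  0-simplices (9): [1], [2], [3], [4], [5], [6], [7], [8], [9]
  1-simplices (27): (27 of them)
  2-simplices (18): [1,4,8], [1,4,9], [1,5,6], [1,5,7], [1,6,8], [1,7,9], [2,4,5], [2,4,8], [2,5,6], [2,6,9], [2,7,8], [2,7,9], [3,4,5], [3,4,9], [3,5,7], [3,6,8], [3,6,9], [3,7,8]

giving chain groups C_0 ≅ Z^9, C_1 ≅ Z^27, C_2 ≅ Z^18.

The boundary map ∂_1: C_1 → C_0 sends each edge [p,q] (with p < q) to q − p. For instance
  ∂[6,8] = [8] − [6].
This gives a 9×27 integer matrix of rank 8; reducing to Smith normal form yields diagonal entries (1,1,1,1,1,1,1,1).

∂_2: C_2 → C_1 maps a triangle to the signed sum of its edges. For instance
  ∂[1,4,9] = [4,9] − [1,9] + [1,4],
  ∂[2,6,9] = [6,9] − [2,9] + [2,6].
As a 27×18 matrix over Z this has rank 17, with invariant factors (1,1,1,1,1,1,1,1,1,1,1,1,1,1,1,1,1).

Reading off H_k = ker ∂_k / im ∂_{k+1}:

  H_0: rank C_0 − rank ∂_1 = 9 − 8 = 1, and the invariant factors of ∂_1 are all 1, so H_0 = Z.
  H_1: rank ker ∂_1 − rank ∂_2 = (27 − 8) − 17 = 2, and the invariant factors of ∂_2 are all 1, so H_1 = Z^2.
  H_2: rank ker ∂_2 − rank ∂_3 = (18 − 17) − 0 = 1, and there is no ∂_3, so H_2 = Z.

Hence the Betti numbers are b_0 = 1, b_1 = 2, b_2 = 1.

b_0 = 1, b_1 = 2, b_2 = 1.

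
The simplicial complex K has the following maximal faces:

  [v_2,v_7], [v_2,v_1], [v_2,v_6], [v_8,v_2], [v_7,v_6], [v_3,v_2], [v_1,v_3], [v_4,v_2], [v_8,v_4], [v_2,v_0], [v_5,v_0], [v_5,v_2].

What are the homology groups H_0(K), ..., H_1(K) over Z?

H_0 = Z,  H_1 = Z^4.

Take the total order v_0 < v_1 < v_2 < v_3 < v_4 < v_5 < v_6 < v_7 < v_8 on the vertex set. Then K (dimension 1) consists of the simplices:

  0-simplices (9): [v_0], [v_1], [v_2], [v_3], [v_4], [v_5], [v_6], [v_7], [v_8]
  1-simplices (12): [v_0,v_2], [v_0,v_5], [v_1,v_2], [v_1,v_3], [v_2,v_3], [v_2,v_4], [v_2,v_5], [v_2,v_6], [v_2,v_7], [v_2,v_8], [v_4,v_8], [v_6,v_7]

Hence C_0 ≅ Z^9, C_1 ≅ Z^12.

Boundary ∂_1: C_1 → C_0 maps an edge to its endpoints' difference, ∂[p,q] = q − p.
As a 9×12 matrix over Z this has rank 8, with invariant factors (1,1,1,1,1,1,1,1).

Reading off H_k = ker ∂_k / im ∂_{k+1}:

  H_0: rank C_0 − rank ∂_1 = 9 − 8 = 1, and the invariant factors of ∂_1 are all 1, so H_0 = Z.
  H_1: rank ker ∂_1 − rank ∂_2 = (12 − 8) − 0 = 4, and there is no ∂_2, so H_1 = Z^4.

(K is a triangulation of a wedge of 4 circles.)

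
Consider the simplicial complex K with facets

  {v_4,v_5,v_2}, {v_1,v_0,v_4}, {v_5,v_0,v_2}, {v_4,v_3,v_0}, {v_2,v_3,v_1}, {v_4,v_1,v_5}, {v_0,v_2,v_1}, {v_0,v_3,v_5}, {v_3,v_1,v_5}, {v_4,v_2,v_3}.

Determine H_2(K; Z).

H_2 = 0.

K has 6 vertices, 15 edges, 10 triangles.
rank ∂_2 = 10, rank ∂_3 = 0 ⇒ b_2 = 10 − 10 − 0 = 0. So H_2 ≅ 0.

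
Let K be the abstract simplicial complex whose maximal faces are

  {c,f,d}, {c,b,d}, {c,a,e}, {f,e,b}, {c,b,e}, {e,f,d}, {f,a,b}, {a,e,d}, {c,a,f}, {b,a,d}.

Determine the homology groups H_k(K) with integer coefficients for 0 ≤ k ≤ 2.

We work with the vertex ordering a < b < c < d < e < f. The simplices of K, each written with vertices in increasing order, are:

  0-simplices (6): a, b, c, d, e, f
  1-simplices (15): ab, ac, ad, ae, af, bc, bd, be, bf, cd, ce, cf, de, df, ef
  2-simplices (10): abd, abf, ace, acf, ade, bcd, bce, bef, cdf, def

so the chain groups are C_0 ≅ Z^6, C_1 ≅ Z^15, C_2 ≅ Z^10.

Boundary ∂_1: C_1 → C_0 sends each edge [p,q] (with p < q) to q − p. For instance
  ∂ef = f − e.
As a 6×15 matrix over Z this has rank 5, with invariant factors (1,1,1,1,1).

∂_2: C_2 → C_1 sends each 2-simplex [p,q,r] to [q,r] − [p,r] + [p,q]. For instance
  ∂abf = bf − af + ab,
  ∂cdf = df − cf + cd.
As a 15×10 matrix over Z this has rank 10, with invariant factors (1,1,1,1,1,1,1,1,1,2).

Reading off H_k = ker ∂_k / im ∂_{k+1}:

  H_0: rank C_0 − rank ∂_1 = 6 − 5 = 1, and the invariant factors of ∂_1 are all 1, so H_0 = Z.
  H_1: rank ker ∂_1 − rank ∂_2 = (15 − 5) − 10 = 0, and ∂_2 has invariant factor 2 > 1, so H_1 = Z/2.
  H_2: rank ker ∂_2 − rank ∂_3 = (10 − 10) − 0 = 0, and there is no ∂_3, so H_2 = 0.

H_0 = Z,  H_1 = Z/2,  H_2 = 0.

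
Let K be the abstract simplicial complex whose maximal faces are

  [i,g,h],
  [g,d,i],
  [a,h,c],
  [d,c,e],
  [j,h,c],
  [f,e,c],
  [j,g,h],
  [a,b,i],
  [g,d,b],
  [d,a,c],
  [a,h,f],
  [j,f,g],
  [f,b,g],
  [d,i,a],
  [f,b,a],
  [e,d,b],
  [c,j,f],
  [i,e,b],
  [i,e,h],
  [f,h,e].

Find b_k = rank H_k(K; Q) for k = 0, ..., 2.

b_0 = 1, b_1 = 1, b_2 = 0.

Fix the vertex order a < b < c < d < e < f < g < h < i < j and write every simplex with vertices in increasing order. Then dim K = 2 and the simplices of K are:

  0-simplices (10): a, b, c, d, e, f, g, h, i, j
  1-simplices (30): ab, ac, ad, af, ah, ai, bd, be, bf, bg, bi, cd, ce, cf, ch, cj, de, dg, di, ef, eh, ei, fg, fh, fj, gh, gi, gj, hi, hj
  2-simplices (20): abf, abi, acd, ach, adi, afh, bde, bdg, bei, bfg, cde, cef, cfj, chj, dgi, efh, ehi, fgj, ghi, ghj

so the chain groups are C_0 ≅ Z^10, C_1 ≅ Z^30, C_2 ≅ Z^20.

∂_1: C_1 → C_0 sends each edge [p,q] (with p < q) to q − p. For instance
  ∂cd = d − c.
The 10×30 boundary matrix has rank 9 and Smith normal form diag(1,1,1,1,1,1,1,1,1).

Boundary ∂_2: C_2 → C_1 acts by ∂[p,q,r] = [q,r] − [p,r] + [p,q]. For instance
  ∂adi = di − ai + ad,
  ∂afh = fh − ah + af.
The 30×20 boundary matrix has rank 20 and Smith normal form diag(1,1,1,1,1,1,1,1,1,1,1,1,1,1,1,1,1,1,1,2).

From H_k ≅ ker(∂_k) / im(∂_{k+1}) we obtain:

  H_0: rank C_0 − rank ∂_1 = 10 − 9 = 1, and the invariant factors of ∂_1 are all 1, so H_0 ≅ Z.
  H_1: rank ker ∂_1 − rank ∂_2 = (30 − 9) − 20 = 1, and ∂_2 has invariant factor 2 > 1, so H_1 ≅ Z ⊕ Z/2Z.
  H_2: rank ker ∂_2 − rank ∂_3 = (20 − 20) − 0 = 0, and there is no ∂_3, so H_2 ≅ 0.

(K is a triangulation of the Klein bottle.)

Hence the Betti numbers are b_0 = 1, b_1 = 1, b_2 = 0.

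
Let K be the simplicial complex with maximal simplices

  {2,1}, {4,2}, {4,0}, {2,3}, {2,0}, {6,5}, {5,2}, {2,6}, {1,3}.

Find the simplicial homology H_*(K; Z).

Fix the vertex order 0 < 1 < 2 < 3 < 4 < 5 < 6 and write every simplex with vertices in increasing order. Then dim K = 1 and the simplices of K are:

  0-simplices (7): [0], [1], [2], [3], [4], [5], [6]
  1-simplices (9): [0,2], [0,4], [1,2], [1,3], [2,3], [2,4], [2,5], [2,6], [5,6]

Hence C_0 ≅ Z^7, C_1 ≅ Z^9.

Boundary ∂_1: C_1 → C_0 is given by ∂[p,q] = [q] − [p].
This gives a 7×9 integer matrix of rank 6; reducing to Smith normal form yields diagonal entries (1,1,1,1,1,1).

Reading off H_k = ker ∂_k / im ∂_{k+1}:

  H_0: rank C_0 − rank ∂_1 = 7 − 6 = 1, and the invariant factors of ∂_1 are all 1, so H_0 = Z.
  H_1: rank ker ∂_1 − rank ∂_2 = (9 − 6) − 0 = 3, and there is no ∂_2, so H_1 = Z^3.

As a check, the Euler characteristic is 7 − 9 = -2, which agrees with 1 − 3 = -2.
(K is a triangulation of a wedge of 3 circles.)

H_0 ≅ Z,  H_1 ≅ Z^3.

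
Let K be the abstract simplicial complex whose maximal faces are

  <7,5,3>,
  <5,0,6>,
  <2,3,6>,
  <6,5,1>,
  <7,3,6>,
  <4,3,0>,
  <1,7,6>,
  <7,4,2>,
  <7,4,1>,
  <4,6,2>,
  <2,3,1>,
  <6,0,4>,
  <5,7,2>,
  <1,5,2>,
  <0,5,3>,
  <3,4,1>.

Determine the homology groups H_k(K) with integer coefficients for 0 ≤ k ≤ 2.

Fix the vertex order 0 < 1 < 2 < 3 < 4 < 5 < 6 < 7 and write every simplex with vertices in increasing order. Then dim K = 2 and the simplices of K are:

  0-simplices (8): [0], [1], [2], [3], [4], [5], [6], [7]
  1-simplices (24): (24 of them)
  2-simplices (16): [0,3,4], [0,3,5], [0,4,6], [0,5,6], [1,2,3], [1,2,5], [1,3,4], [1,4,7], [1,5,6], [1,6,7], [2,3,6], [2,4,6], [2,4,7], [2,5,7], [3,5,7], [3,6,7]

Hence C_0 ≅ Z^8, C_1 ≅ Z^24, C_2 ≅ Z^16.

Boundary ∂_1: C_1 → C_0 sends each edge [p,q] (with p < q) to q − p. For instance
  ∂[2,7] = [7] − [2].
This gives a 8×24 integer matrix of rank 7; reducing to Smith normal form yields diagonal entries (1,1,1,1,1,1,1).

The boundary map ∂_2: C_2 → C_1 sends each 2-simplex [p,q,r] to [q,r] − [p,r] + [p,q]. For instance
  ∂[1,6,7] = [6,7] − [1,7] + [1,6],
  ∂[2,5,7] = [5,7] − [2,7] + [2,5].
The 24×16 boundary matrix has rank 15 and Smith normal form diag(1,1,1,1,1,1,1,1,1,1,1,1,1,1,1).

From H_k ≅ ker(∂_k) / im(∂_{k+1}) we obtain:

  H_0: rank C_0 − rank ∂_1 = 8 − 7 = 1, and the invariant factors of ∂_1 are all 1, so H_0 = Z.
  H_1: rank ker ∂_1 − rank ∂_2 = (24 − 7) − 15 = 2, and the invariant factors of ∂_2 are all 1, so H_1 = Z^2.
  H_2: rank ker ∂_2 − rank ∂_3 = (16 − 15) − 0 = 1, and there is no ∂_3, so H_2 = Z.

H_0 ≅ Z,  H_1 ≅ Z^2,  H_2 ≅ Z.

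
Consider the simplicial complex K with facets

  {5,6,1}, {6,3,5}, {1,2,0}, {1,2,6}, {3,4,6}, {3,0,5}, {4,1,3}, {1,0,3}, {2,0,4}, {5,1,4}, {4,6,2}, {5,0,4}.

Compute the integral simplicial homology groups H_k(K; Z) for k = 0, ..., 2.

H_0 ≅ Z,  H_1 ≅ Z/2Z,  H_2 = 0.

Order the vertices as 0 < 1 < 2 < 3 < 4 < 5 < 6. Listing each simplex with vertices in this order, K has dimension 2 with simplices:

  0-simplices (7): [0], [1], [2], [3], [4], [5], [6]
  1-simplices (18): [0,1], [0,2], [0,3], [0,4], [0,5], [1,2], [1,3], [1,4], [1,5], [1,6], [2,4], [2,6], [3,4], [3,5], [3,6], [4,5], [4,6], [5,6]
  2-simplices (12): [0,1,2], [0,1,3], [0,2,4], [0,3,5], [0,4,5], [1,2,6], [1,3,4], [1,4,5], [1,5,6], [2,4,6], [3,4,6], [3,5,6]

giving chain groups C_0 ≅ Z^7, C_1 ≅ Z^18, C_2 ≅ Z^12.

∂_1: C_1 → C_0 maps an edge to its endpoints' difference, ∂[p,q] = q − p. For instance
  ∂[1,5] = [5] − [1].
The resulting 7×18 matrix has rank 6, and its Smith normal form has invariant factors (1,1,1,1,1,1).

The boundary map ∂_2: C_2 → C_1 acts by ∂[p,q,r] = [q,r] − [p,r] + [p,q]. For instance
  ∂[3,4,6] = [4,6] − [3,6] + [3,4],
  ∂[0,4,5] = [4,5] − [0,5] + [0,4].
As a 18×12 matrix over Z this has rank 12, with invariant factors (1,1,1,1,1,1,1,1,1,1,1,2).

Reading off H_k = ker ∂_k / im ∂_{k+1}:

  H_0: rank C_0 − rank ∂_1 = 7 − 6 = 1, and the invariant factors of ∂_1 are all 1, so H_0 = Z.
  H_1: rank ker ∂_1 − rank ∂_2 = (18 − 6) − 12 = 0, and ∂_2 has invariant factor 2 > 1, so H_1 = Z/2Z.
  H_2: rank ker ∂_2 − rank ∂_3 = (12 − 12) − 0 = 0, and there is no ∂_3, so H_2 = 0.

(K is a triangulation of the real projective plane RP^2.)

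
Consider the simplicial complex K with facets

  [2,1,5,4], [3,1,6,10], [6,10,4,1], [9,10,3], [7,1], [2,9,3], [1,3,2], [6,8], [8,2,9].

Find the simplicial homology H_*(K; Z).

Take the total order 1 < 2 < 3 < 4 < 5 < 6 < 7 < 8 < 9 < 10 on the vertex set. Then K (dimension 3) consists of the simplices:

  0-simplices (10): [1], [2], [3], [4], [5], [6], [7], [8], [9], [10]
  1-simplices (22): [1,2], [1,3], [1,4], [1,5], [1,6], [1,7], [1,10], [2,3], [2,4], [2,5], [2,8], [2,9], [3,6], [3,9], [3,10], [4,5], [4,6], [4,10], [6,8], [6,10], [8,9], [9,10]
  2-simplices (15): [1,2,3], [1,2,4], [1,2,5], [1,3,6], [1,3,10], [1,4,5], [1,4,6], [1,4,10], [1,6,10], [2,3,9], [2,4,5], [2,8,9], [3,6,10], [3,9,10], [4,6,10]
  3-simplices (3): [1,2,4,5], [1,3,6,10], [1,4,6,10]

Hence C_0 ≅ Z^10, C_1 ≅ Z^22, C_2 ≅ Z^15, C_3 ≅ Z^3.

The boundary map ∂_1: C_1 → C_0 is given by ∂[p,q] = [q] − [p].
As a 10×22 matrix over Z this has rank 9, with invariant factors (1,1,1,1,1,1,1,1,1).

∂_2: C_2 → C_1 maps a triangle to the signed sum of its edges. For instance
  ∂[2,8,9] = [8,9] − [2,9] + [2,8],
  ∂[3,9,10] = [9,10] − [3,10] + [3,9].
This gives a 22×15 integer matrix of rank 12; reducing to Smith normal form yields diagonal entries (1,1,1,1,1,1,1,1,1,1,1,1).

The boundary map ∂_3: C_3 → C_2 sends each 3-simplex σ to the alternating sum Σ_i (−1)^i (σ with its i-th vertex removed). For instance
  ∂[1,2,4,5] = [2,4,5] − [1,4,5] + [1,2,5] − [1,2,4],
  ∂[1,4,6,10] = [4,6,10] − [1,6,10] + [1,4,10] − [1,4,6].
As a 15×3 matrix over Z this has rank 3, with invariant factors (1,1,1).

Reading off H_k = ker ∂_k / im ∂_{k+1}:

  H_0: rank C_0 − rank ∂_1 = 10 − 9 = 1, and the invariant factors of ∂_1 are all 1, so H_0 ≅ Z.
  H_1: rank ker ∂_1 − rank ∂_2 = (22 − 9) − 12 = 1, and the invariant factors of ∂_2 are all 1, so H_1 ≅ Z.
  H_2: rank ker ∂_2 − rank ∂_3 = (15 − 12) − 3 = 0, and the invariant factors of ∂_3 are all 1, so H_2 ≅ 0.
  H_3: rank ker ∂_3 − rank ∂_4 = (3 − 3) − 0 = 0, and there is no ∂_4, so H_3 ≅ 0.

H_0 = Z,  H_1 = Z,  H_2 = 0,  H_3 = 0.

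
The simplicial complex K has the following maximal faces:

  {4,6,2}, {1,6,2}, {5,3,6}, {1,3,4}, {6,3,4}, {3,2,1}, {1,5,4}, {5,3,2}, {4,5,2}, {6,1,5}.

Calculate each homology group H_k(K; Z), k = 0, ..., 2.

Fix the vertex order 1 < 2 < 3 < 4 < 5 < 6 and write every simplex with vertices in increasing order. Then dim K = 2 and the simplices of K are:

  0-simplices (6): [1], [2], [3], [4], [5], [6]
  1-simplices (15): [1,2], [1,3], [1,4], [1,5], [1,6], [2,3], [2,4], [2,5], [2,6], [3,4], [3,5], [3,6], [4,5], [4,6], [5,6]
  2-simplices (10): [1,2,3], [1,2,6], [1,3,4], [1,4,5], [1,5,6], [2,3,5], [2,4,5], [2,4,6], [3,4,6], [3,5,6]

Hence C_0 ≅ Z^6, C_1 ≅ Z^15, C_2 ≅ Z^10.

The boundary map ∂_1: C_1 → C_0 sends each edge [p,q] (with p < q) to q − p.
The resulting 6×15 matrix has rank 5, and its Smith normal form has invariant factors (1,1,1,1,1).

The boundary map ∂_2: C_2 → C_1 sends each 2-simplex [p,q,r] to [q,r] − [p,r] + [p,q]. For instance
  ∂[1,3,4] = [3,4] − [1,4] + [1,3],
  ∂[2,4,6] = [4,6] − [2,6] + [2,4].
The resulting 15×10 matrix has rank 10, and its Smith normal form has invariant factors (1,1,1,1,1,1,1,1,1,2).

Now H_k = ker ∂_k / im ∂_{k+1}, so:

  H_0: rank C_0 − rank ∂_1 = 6 − 5 = 1, and the invariant factors of ∂_1 are all 1, so H_0 ≅ Z.
  H_1: rank ker ∂_1 − rank ∂_2 = (15 − 5) − 10 = 0, and ∂_2 has invariant factor 2 > 1, so H_1 ≅ Z/2Z.
  H_2: rank ker ∂_2 − rank ∂_3 = (10 − 10) − 0 = 0, and there is no ∂_3, so H_2 ≅ 0.

H_0 = Z,  H_1 = Z/2Z,  H_2 = 0.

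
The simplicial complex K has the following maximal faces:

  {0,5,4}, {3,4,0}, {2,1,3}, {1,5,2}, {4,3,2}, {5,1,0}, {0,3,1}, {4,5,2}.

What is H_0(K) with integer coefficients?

H_0 ≅ Z.

Take the total order 0 < 1 < 2 < 3 < 4 < 5 on the vertex set. Then K (dimension 2) consists of the simplices:

  0-simplices (6): [0], [1], [2], [3], [4], [5]
  1-simplices (12): [0,1], [0,3], [0,4], [0,5], [1,2], [1,3], [1,5], [2,3], [2,4], [2,5], [3,4], [4,5]
  2-simplices (8): [0,1,3], [0,1,5], [0,3,4], [0,4,5], [1,2,3], [1,2,5], [2,3,4], [2,4,5]

giving chain groups C_0 ≅ Z^6, C_1 ≅ Z^12, C_2 ≅ Z^8.

∂_1: C_1 → C_0 maps an edge to its endpoints' difference, ∂[p,q] = q − p. For instance
  ∂[1,5] = [5] − [1].
The 6×12 boundary matrix has rank 5 and Smith normal form diag(1,1,1,1,1).

∂_2: C_2 → C_1 sends each 2-simplex [p,q,r] to [q,r] − [p,r] + [p,q]. For instance
  ∂[0,3,4] = [3,4] − [0,4] + [0,3],
  ∂[2,3,4] = [3,4] − [2,4] + [2,3].
The resulting 12×8 matrix has rank 7, and its Smith normal form has invariant factors (1,1,1,1,1,1,1).

Computing H_k = (kernel of ∂_k) / (image of ∂_{k+1}):

  H_0: rank C_0 − rank ∂_1 = 6 − 5 = 1, and the invariant factors of ∂_1 are all 1, so H_0 ≅ Z.

(K is a triangulation of the 2-sphere S^2.)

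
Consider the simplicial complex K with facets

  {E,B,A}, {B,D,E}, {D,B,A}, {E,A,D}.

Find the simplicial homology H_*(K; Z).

Take the total order A < B < D < E on the vertex set. Then K (dimension 2) consists of the simplices:

  0-simplices (4): A, B, D, E
  1-simplices (6): AB, AD, AE, BD, BE, DE
  2-simplices (4): ABD, ABE, ADE, BDE

Hence C_0 ≅ Z^4, C_1 ≅ Z^6, C_2 ≅ Z^4.

∂_1: C_1 → C_0 sends each edge [p,q] (with p < q) to q − p.
The 4×6 boundary matrix has rank 3 and Smith normal form diag(1,1,1).

∂_2: C_2 → C_1 maps a triangle to the signed sum of its edges. For instance
  ∂BDE = DE − BE + BD,
  ∂ADE = DE − AE + AD.
The 6×4 boundary matrix has rank 3 and Smith normal form diag(1,1,1).

From H_k ≅ ker(∂_k) / im(∂_{k+1}) we obtain:

  H_0: rank C_0 − rank ∂_1 = 4 − 3 = 1, and the invariant factors of ∂_1 are all 1, so H_0 = Z.
  H_1: rank ker ∂_1 − rank ∂_2 = (6 − 3) − 3 = 0, and the invariant factors of ∂_2 are all 1, so H_1 = 0.
  H_2: rank ker ∂_2 − rank ∂_3 = (4 − 3) − 0 = 1, and there is no ∂_3, so H_2 = Z.

As a check, the Euler characteristic is 4 − 6 + 4 = 2, which agrees with 1 − 0 + 1 = 2.
(K is a triangulation of the 2-sphere S^2.)

H_0 = Z,  H_1 = 0,  H_2 = Z.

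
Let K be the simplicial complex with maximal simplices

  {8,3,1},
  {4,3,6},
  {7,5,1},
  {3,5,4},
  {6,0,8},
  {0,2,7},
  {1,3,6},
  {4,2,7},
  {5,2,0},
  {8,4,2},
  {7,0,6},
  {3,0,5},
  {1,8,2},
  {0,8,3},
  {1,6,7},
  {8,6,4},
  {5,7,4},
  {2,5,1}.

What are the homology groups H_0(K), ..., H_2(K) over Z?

H_0 ≅ Z,  H_1 ≅ Z ⊕ Z_2,  H_2 = 0.

Fix the vertex order 0 < 1 < 2 < 3 < 4 < 5 < 6 < 7 < 8 and write every simplex with vertices in increasing order. Then dim K = 2 and the simplices of K are:

  0-simplices (9): [0], [1], [2], [3], [4], [5], [6], [7], [8]
  1-simplices (27): (27 of them)
  2-simplices (18): [0,2,5], [0,2,7], [0,3,5], [0,3,8], [0,6,7], [0,6,8], [1,2,5], [1,2,8], [1,3,6], [1,3,8], [1,5,7], [1,6,7], [2,4,7], [2,4,8], [3,4,5], [3,4,6], [4,5,7], [4,6,8]

so the chain groups are C_0 ≅ Z^9, C_1 ≅ Z^27, C_2 ≅ Z^18.

The boundary map ∂_1: C_1 → C_0 sends each edge [p,q] (with p < q) to q − p.
As a 9×27 matrix over Z this has rank 8, with invariant factors (1,1,1,1,1,1,1,1).

Boundary ∂_2: C_2 → C_1 sends each 2-simplex [p,q,r] to [q,r] − [p,r] + [p,q]. For instance
  ∂[0,6,7] = [6,7] − [0,7] + [0,6],
  ∂[0,6,8] = [6,8] − [0,8] + [0,6].
The 27×18 boundary matrix has rank 18 and Smith normal form diag(1,1,1,1,1,1,1,1,1,1,1,1,1,1,1,1,1,2).

Reading off H_k = ker ∂_k / im ∂_{k+1}:

  H_0: rank C_0 − rank ∂_1 = 9 − 8 = 1, and the invariant factors of ∂_1 are all 1, so H_0 = Z.
  H_1: rank ker ∂_1 − rank ∂_2 = (27 − 8) − 18 = 1, and ∂_2 has invariant factor 2 > 1, so H_1 = Z ⊕ Z_2.
  H_2: rank ker ∂_2 − rank ∂_3 = (18 − 18) − 0 = 0, and there is no ∂_3, so H_2 = 0.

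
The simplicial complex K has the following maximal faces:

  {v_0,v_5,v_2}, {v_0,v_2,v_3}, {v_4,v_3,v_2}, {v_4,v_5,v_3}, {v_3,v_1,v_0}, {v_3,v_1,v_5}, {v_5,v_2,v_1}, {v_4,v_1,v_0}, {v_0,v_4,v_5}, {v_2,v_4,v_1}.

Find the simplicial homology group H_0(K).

H_0 = Z.

Take the total order v_0 < v_1 < v_2 < v_3 < v_4 < v_5 on the vertex set. Then K (dimension 2) consists of the simplices:

  0-simplices (6): [v_0], [v_1], [v_2], [v_3], [v_4], [v_5]
  1-simplices (15): (15 of them)
  2-simplices (10): [v_0,v_1,v_3], [v_0,v_1,v_4], [v_0,v_2,v_3], [v_0,v_2,v_5], [v_0,v_4,v_5], [v_1,v_2,v_4], [v_1,v_2,v_5], [v_1,v_3,v_5], [v_2,v_3,v_4], [v_3,v_4,v_5]

Hence C_0 ≅ Z^6, C_1 ≅ Z^15, C_2 ≅ Z^10.

The boundary map ∂_1: C_1 → C_0 is given by ∂[p,q] = [q] − [p]. For instance
  ∂[v_0,v_3] = [v_3] − [v_0].
The resulting 6×15 matrix has rank 5, and its Smith normal form has invariant factors (1,1,1,1,1).

Boundary ∂_2: C_2 → C_1 maps a triangle to the signed sum of its edges. For instance
  ∂[v_0,v_2,v_3] = [v_2,v_3] − [v_0,v_3] + [v_0,v_2],
  ∂[v_0,v_4,v_5] = [v_4,v_5] − [v_0,v_5] + [v_0,v_4].
As a 15×10 matrix over Z this has rank 10, with invariant factors (1,1,1,1,1,1,1,1,1,2).

Computing H_k = (kernel of ∂_k) / (image of ∂_{k+1}):

  H_0: rank C_0 − rank ∂_1 = 6 − 5 = 1, and the invariant factors of ∂_1 are all 1, so H_0 = Z.

(K is a triangulation of the real projective plane RP^2.)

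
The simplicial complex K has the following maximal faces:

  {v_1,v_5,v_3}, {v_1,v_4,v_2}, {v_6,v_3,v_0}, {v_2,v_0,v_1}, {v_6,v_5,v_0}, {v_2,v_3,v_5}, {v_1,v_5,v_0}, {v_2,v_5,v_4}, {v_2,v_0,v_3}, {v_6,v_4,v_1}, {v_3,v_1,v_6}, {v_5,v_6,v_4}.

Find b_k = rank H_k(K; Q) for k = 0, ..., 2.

b_0 = 1, b_1 = 0, b_2 = 0.

Order the vertices as v_0 < v_1 < v_2 < v_3 < v_4 < v_5 < v_6. Listing each simplex with vertices in this order, K has dimension 2 with simplices:

  0-simplices (7): [v_0], [v_1], [v_2], [v_3], [v_4], [v_5], [v_6]
  1-simplices (18): (18 of them)
  2-simplices (12): (12 of them)

giving chain groups C_0 ≅ Z^7, C_1 ≅ Z^18, C_2 ≅ Z^12.

The boundary map ∂_1: C_1 → C_0 is given by ∂[p,q] = [q] − [p].
As a 7×18 matrix over Z this has rank 6, with invariant factors (1,1,1,1,1,1).

Boundary ∂_2: C_2 → C_1 maps a triangle to the signed sum of its edges. For instance
  ∂[v_0,v_2,v_3] = [v_2,v_3] − [v_0,v_3] + [v_0,v_2],
  ∂[v_2,v_3,v_5] = [v_3,v_5] − [v_2,v_5] + [v_2,v_3].
As a 18×12 matrix over Z this has rank 12, with invariant factors (1,1,1,1,1,1,1,1,1,1,1,2).

From H_k ≅ ker(∂_k) / im(∂_{k+1}) we obtain:

  H_0: rank C_0 − rank ∂_1 = 7 − 6 = 1, and the invariant factors of ∂_1 are all 1, so H_0 ≅ Z.
  H_1: rank ker ∂_1 − rank ∂_2 = (18 − 6) − 12 = 0, and ∂_2 has invariant factor 2 > 1, so H_1 ≅ Z/2.
  H_2: rank ker ∂_2 − rank ∂_3 = (12 − 12) − 0 = 0, and there is no ∂_3, so H_2 ≅ 0.

As a check, the Euler characteristic is 7 − 18 + 12 = 1, which agrees with 1 − 0 + 0 = 1.

Hence the Betti numbers are b_0 = 1, b_1 = 0, b_2 = 0.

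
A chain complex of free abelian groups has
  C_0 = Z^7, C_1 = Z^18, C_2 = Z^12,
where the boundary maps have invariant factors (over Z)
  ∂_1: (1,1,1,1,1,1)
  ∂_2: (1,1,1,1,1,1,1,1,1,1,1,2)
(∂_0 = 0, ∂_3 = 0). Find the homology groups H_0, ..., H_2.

H_0: b_0 = 7 − 0 − 6 = 1; torsion from ∂_1 factors > 1: none. So H_0 ≅ Z.
H_1: b_1 = 18 − 6 − 12 = 0; torsion from ∂_2 factors > 1: [2]. So H_1 ≅ Z/2.
H_2: b_2 = 12 − 12 − 0 = 0; torsion from ∂_3 factors > 1: none. So H_2 ≅ 0.

H_0 ≅ Z,  H_1 ≅ Z/2,  H_2 = 0.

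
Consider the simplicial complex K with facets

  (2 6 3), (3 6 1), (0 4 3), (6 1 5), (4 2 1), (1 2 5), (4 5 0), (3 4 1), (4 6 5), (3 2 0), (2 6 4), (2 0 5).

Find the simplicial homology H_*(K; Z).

H_0 = Z,  H_1 = Z/2,  H_2 = 0.

K has 7 vertices, 18 edges, 12 triangles.
rank ∂_0 = 0, rank ∂_1 = 6 ⇒ b_0 = 7 − 0 − 6 = 1; all invariant factors of ∂_1 are 1 so no torsion. So H_0 ≅ Z.
rank ∂_1 = 6, rank ∂_2 = 12 ⇒ b_1 = 18 − 6 − 12 = 0; ∂_2 has invariant factor(s) [2] giving torsion. So H_1 ≅ Z/2.
rank ∂_2 = 12, rank ∂_3 = 0 ⇒ b_2 = 12 − 12 − 0 = 0. So H_2 ≅ 0.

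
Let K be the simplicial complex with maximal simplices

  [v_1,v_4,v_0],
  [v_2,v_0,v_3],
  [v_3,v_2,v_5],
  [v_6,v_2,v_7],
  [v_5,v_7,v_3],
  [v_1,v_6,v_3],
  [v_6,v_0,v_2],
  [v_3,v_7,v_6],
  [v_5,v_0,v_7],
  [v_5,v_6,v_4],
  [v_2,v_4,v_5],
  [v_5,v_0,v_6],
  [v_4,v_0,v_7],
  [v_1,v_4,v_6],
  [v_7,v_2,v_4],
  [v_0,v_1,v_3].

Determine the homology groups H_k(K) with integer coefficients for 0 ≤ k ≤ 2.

Fix the vertex order v_0 < v_1 < v_2 < v_3 < v_4 < v_5 < v_6 < v_7 and write every simplex with vertices in increasing order. Then dim K = 2 and the simplices of K are:

  0-simplices (8): [v_0], [v_1], [v_2], [v_3], [v_4], [v_5], [v_6], [v_7]
  1-simplices (24): (24 of them)
  2-simplices (16): (16 of them)

Hence C_0 ≅ Z^8, C_1 ≅ Z^24, C_2 ≅ Z^16.

Boundary ∂_1: C_1 → C_0 maps an edge to its endpoints' difference, ∂[p,q] = q − p. For instance
  ∂[v_0,v_7] = [v_7] − [v_0].
The resulting 8×24 matrix has rank 7, and its Smith normal form has invariant factors (1,1,1,1,1,1,1).

∂_2: C_2 → C_1 sends each 2-simplex [p,q,r] to [q,r] − [p,r] + [p,q]. For instance
  ∂[v_4,v_5,v_6] = [v_5,v_6] − [v_4,v_6] + [v_4,v_5],
  ∂[v_3,v_6,v_7] = [v_6,v_7] − [v_3,v_7] + [v_3,v_6].
This gives a 24×16 integer matrix of rank 15; reducing to Smith normal form yields diagonal entries (1,1,1,1,1,1,1,1,1,1,1,1,1,1,1).

Computing H_k = (kernel of ∂_k) / (image of ∂_{k+1}):

  H_0: rank C_0 − rank ∂_1 = 8 − 7 = 1, and the invariant factors of ∂_1 are all 1, so H_0 ≅ Z.
  H_1: rank ker ∂_1 − rank ∂_2 = (24 − 7) − 15 = 2, and the invariant factors of ∂_2 are all 1, so H_1 ≅ Z^2.
  H_2: rank ker ∂_2 − rank ∂_3 = (16 − 15) − 0 = 1, and there is no ∂_3, so H_2 ≅ Z.

As a check, the Euler characteristic is 8 − 24 + 16 = 0, which agrees with 1 − 2 + 1 = 0.

H_0 ≅ Z,  H_1 ≅ Z^2,  H_2 ≅ Z.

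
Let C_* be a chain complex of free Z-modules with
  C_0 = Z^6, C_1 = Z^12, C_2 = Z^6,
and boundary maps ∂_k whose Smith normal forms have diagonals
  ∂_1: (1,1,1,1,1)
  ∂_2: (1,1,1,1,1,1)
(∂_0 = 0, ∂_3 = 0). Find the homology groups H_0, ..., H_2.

H_0: b_0 = 6 − 0 − 5 = 1; torsion from ∂_1 factors > 1: none. So H_0 ≅ Z.
H_1: b_1 = 12 − 5 − 6 = 1; torsion from ∂_2 factors > 1: none. So H_1 ≅ Z.
H_2: b_2 = 6 − 6 − 0 = 0; torsion from ∂_3 factors > 1: none. So H_2 ≅ 0.

H_0 ≅ Z,  H_1 ≅ Z,  H_2 = 0.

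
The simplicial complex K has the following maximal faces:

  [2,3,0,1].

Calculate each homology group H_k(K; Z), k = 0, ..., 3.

H_0 ≅ Z,  H_1 = 0,  H_2 = 0,  H_3 = 0.

Take the total order 0 < 1 < 2 < 3 on the vertex set. Then K (dimension 3) consists of the simplices:

  0-simplices (4): [0], [1], [2], [3]
  1-simplices (6): [0,1], [0,2], [0,3], [1,2], [1,3], [2,3]
  2-simplices (4): [0,1,2], [0,1,3], [0,2,3], [1,2,3]
  3-simplices (1): [0,1,2,3]

so the chain groups are C_0 ≅ Z^4, C_1 ≅ Z^6, C_2 ≅ Z^4, C_3 ≅ Z^1.

The boundary map ∂_1: C_1 → C_0 is given by ∂[p,q] = [q] − [p].
This gives a 4×6 integer matrix of rank 3; reducing to Smith normal form yields diagonal entries (1,1,1).

Boundary ∂_2: C_2 → C_1 acts by ∂[p,q,r] = [q,r] − [p,r] + [p,q]. For instance
  ∂[0,1,3] = [1,3] − [0,3] + [0,1],
  ∂[0,2,3] = [2,3] − [0,3] + [0,2].
The 6×4 boundary matrix has rank 3 and Smith normal form diag(1,1,1).

Boundary ∂_3: C_3 → C_2 sends each 3-simplex σ to the alternating sum Σ_i (−1)^i (σ with its i-th vertex removed). For instance
  ∂[0,1,2,3] = [1,2,3] − [0,2,3] + [0,1,3] − [0,1,2].
The 4×1 boundary matrix has rank 1 and Smith normal form diag(1).

Now H_k = ker ∂_k / im ∂_{k+1}, so:

  H_0: rank C_0 − rank ∂_1 = 4 − 3 = 1, and the invariant factors of ∂_1 are all 1, so H_0 ≅ Z.
  H_1: rank ker ∂_1 − rank ∂_2 = (6 − 3) − 3 = 0, and the invariant factors of ∂_2 are all 1, so H_1 ≅ 0.
  H_2: rank ker ∂_2 − rank ∂_3 = (4 − 3) − 1 = 0, and the invariant factors of ∂_3 are all 1, so H_2 ≅ 0.
  H_3: rank ker ∂_3 − rank ∂_4 = (1 − 1) − 0 = 0, and there is no ∂_4, so H_3 ≅ 0.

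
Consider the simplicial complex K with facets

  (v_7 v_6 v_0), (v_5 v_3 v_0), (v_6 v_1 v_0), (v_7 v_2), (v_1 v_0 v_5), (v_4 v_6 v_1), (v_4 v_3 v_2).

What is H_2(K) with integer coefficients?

Order the vertices as v_0 < v_1 < v_2 < v_3 < v_4 < v_5 < v_6 < v_7. Listing each simplex with vertices in this order, K has dimension 2 with simplices:

  0-simplices (8): [v_0], [v_1], [v_2], [v_3], [v_4], [v_5], [v_6], [v_7]
  1-simplices (15): (15 of them)
  2-simplices (6): [v_0,v_1,v_5], [v_0,v_1,v_6], [v_0,v_3,v_5], [v_0,v_6,v_7], [v_1,v_4,v_6], [v_2,v_3,v_4]

giving chain groups C_0 ≅ Z^8, C_1 ≅ Z^15, C_2 ≅ Z^6.

∂_1: C_1 → C_0 maps an edge to its endpoints' difference, ∂[p,q] = q − p. For instance
  ∂[v_1,v_4] = [v_4] − [v_1].
The resulting 8×15 matrix has rank 7, and its Smith normal form has invariant factors (1,1,1,1,1,1,1).

The boundary map ∂_2: C_2 → C_1 acts by ∂[p,q,r] = [q,r] − [p,r] + [p,q]. For instance
  ∂[v_0,v_6,v_7] = [v_6,v_7] − [v_0,v_7] + [v_0,v_6],
  ∂[v_0,v_1,v_6] = [v_1,v_6] − [v_0,v_6] + [v_0,v_1].
The 15×6 boundary matrix has rank 6 and Smith normal form diag(1,1,1,1,1,1).

From H_k ≅ ker(∂_k) / im(∂_{k+1}) we obtain:

  H_2: rank ker ∂_2 − rank ∂_3 = (6 − 6) − 0 = 0, and there is no ∂_3, so H_2 ≅ 0.

H_2 = 0.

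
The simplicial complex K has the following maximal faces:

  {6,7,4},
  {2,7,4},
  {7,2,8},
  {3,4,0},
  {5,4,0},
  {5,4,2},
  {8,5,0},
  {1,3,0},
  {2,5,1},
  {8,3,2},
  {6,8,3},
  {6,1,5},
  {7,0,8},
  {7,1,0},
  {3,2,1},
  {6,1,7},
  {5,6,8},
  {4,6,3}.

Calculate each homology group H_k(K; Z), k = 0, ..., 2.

Fix the vertex order 0 < 1 < 2 < 3 < 4 < 5 < 6 < 7 < 8 and write every simplex with vertices in increasing order. Then dim K = 2 and the simplices of K are:

  0-simplices (9): [0], [1], [2], [3], [4], [5], [6], [7], [8]
  1-simplices (27): (27 of them)
  2-simplices (18): [0,1,3], [0,1,7], [0,3,4], [0,4,5], [0,5,8], [0,7,8], [1,2,3], [1,2,5], [1,5,6], [1,6,7], [2,3,8], [2,4,5], [2,4,7], [2,7,8], [3,4,6], [3,6,8], [4,6,7], [5,6,8]

giving chain groups C_0 ≅ Z^9, C_1 ≅ Z^27, C_2 ≅ Z^18.

∂_1: C_1 → C_0 sends each edge [p,q] (with p < q) to q − p.
The 9×27 boundary matrix has rank 8 and Smith normal form diag(1,1,1,1,1,1,1,1).

Boundary ∂_2: C_2 → C_1 acts by ∂[p,q,r] = [q,r] − [p,r] + [p,q]. For instance
  ∂[1,5,6] = [5,6] − [1,6] + [1,5],
  ∂[4,6,7] = [6,7] − [4,7] + [4,6].
The 27×18 boundary matrix has rank 17 and Smith normal form diag(1,1,1,1,1,1,1,1,1,1,1,1,1,1,1,1,1).

Computing H_k = (kernel of ∂_k) / (image of ∂_{k+1}):

  H_0: rank C_0 − rank ∂_1 = 9 − 8 = 1, and the invariant factors of ∂_1 are all 1, so H_0 ≅ Z.
  H_1: rank ker ∂_1 − rank ∂_2 = (27 − 8) − 17 = 2, and the invariant factors of ∂_2 are all 1, so H_1 ≅ Z^2.
  H_2: rank ker ∂_2 − rank ∂_3 = (18 − 17) − 0 = 1, and there is no ∂_3, so H_2 ≅ Z.

H_0 = Z,  H_1 = Z^2,  H_2 = Z.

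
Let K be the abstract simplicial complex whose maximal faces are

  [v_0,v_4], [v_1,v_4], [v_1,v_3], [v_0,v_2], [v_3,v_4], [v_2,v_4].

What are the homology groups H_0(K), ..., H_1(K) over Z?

Take the total order v_0 < v_1 < v_2 < v_3 < v_4 on the vertex set. Then K (dimension 1) consists of the simplices:

  0-simplices (5): [v_0], [v_1], [v_2], [v_3], [v_4]
  1-simplices (6): [v_0,v_2], [v_0,v_4], [v_1,v_3], [v_1,v_4], [v_2,v_4], [v_3,v_4]

giving chain groups C_0 ≅ Z^5, C_1 ≅ Z^6.

The boundary map ∂_1: C_1 → C_0 is given by ∂[p,q] = [q] − [p]. For instance
  ∂[v_1,v_4] = [v_4] − [v_1].
This gives a 5×6 integer matrix of rank 4; reducing to Smith normal form yields diagonal entries (1,1,1,1).

Computing H_k = (kernel of ∂_k) / (image of ∂_{k+1}):

  H_0: rank C_0 − rank ∂_1 = 5 − 4 = 1, and the invariant factors of ∂_1 are all 1, so H_0 ≅ Z.
  H_1: rank ker ∂_1 − rank ∂_2 = (6 − 4) − 0 = 2, and there is no ∂_2, so H_1 ≅ Z^2.

H_0 = Z,  H_1 = Z^2.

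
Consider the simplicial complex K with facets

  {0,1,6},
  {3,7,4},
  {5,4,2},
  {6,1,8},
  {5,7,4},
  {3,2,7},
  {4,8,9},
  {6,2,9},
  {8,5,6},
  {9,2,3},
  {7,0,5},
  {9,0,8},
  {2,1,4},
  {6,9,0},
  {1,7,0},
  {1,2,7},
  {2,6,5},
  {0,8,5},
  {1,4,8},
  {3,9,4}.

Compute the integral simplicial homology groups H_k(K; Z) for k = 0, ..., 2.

Order the vertices as 0 < 1 < 2 < 3 < 4 < 5 < 6 < 7 < 8 < 9. Listing each simplex with vertices in this order, K has dimension 2 with simplices:

  0-simplices (10): [0], [1], [2], [3], [4], [5], [6], [7], [8], [9]
  1-simplices (30): (30 of them)
  2-simplices (20): (20 of them)

giving chain groups C_0 ≅ Z^10, C_1 ≅ Z^30, C_2 ≅ Z^20.

Boundary ∂_1: C_1 → C_0 maps an edge to its endpoints' difference, ∂[p,q] = q − p. For instance
  ∂[0,7] = [7] − [0].
The 10×30 boundary matrix has rank 9 and Smith normal form diag(1,1,1,1,1,1,1,1,1).

The boundary map ∂_2: C_2 → C_1 acts by ∂[p,q,r] = [q,r] − [p,r] + [p,q]. For instance
  ∂[2,3,9] = [3,9] − [2,9] + [2,3],
  ∂[3,4,9] = [4,9] − [3,9] + [3,4].
The 30×20 boundary matrix has rank 20 and Smith normal form diag(1,1,1,1,1,1,1,1,1,1,1,1,1,1,1,1,1,1,1,2).

From H_k ≅ ker(∂_k) / im(∂_{k+1}) we obtain:

  H_0: rank C_0 − rank ∂_1 = 10 − 9 = 1, and the invariant factors of ∂_1 are all 1, so H_0 = Z.
  H_1: rank ker ∂_1 − rank ∂_2 = (30 − 9) − 20 = 1, and ∂_2 has invariant factor 2 > 1, so H_1 = Z × Z/2.
  H_2: rank ker ∂_2 − rank ∂_3 = (20 − 20) − 0 = 0, and there is no ∂_3, so H_2 = 0.

As a check, the Euler characteristic is 10 − 30 + 20 = 0, which agrees with 1 − 1 + 0 = 0.

H_0 = Z,  H_1 = Z × Z/2,  H_2 = 0.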